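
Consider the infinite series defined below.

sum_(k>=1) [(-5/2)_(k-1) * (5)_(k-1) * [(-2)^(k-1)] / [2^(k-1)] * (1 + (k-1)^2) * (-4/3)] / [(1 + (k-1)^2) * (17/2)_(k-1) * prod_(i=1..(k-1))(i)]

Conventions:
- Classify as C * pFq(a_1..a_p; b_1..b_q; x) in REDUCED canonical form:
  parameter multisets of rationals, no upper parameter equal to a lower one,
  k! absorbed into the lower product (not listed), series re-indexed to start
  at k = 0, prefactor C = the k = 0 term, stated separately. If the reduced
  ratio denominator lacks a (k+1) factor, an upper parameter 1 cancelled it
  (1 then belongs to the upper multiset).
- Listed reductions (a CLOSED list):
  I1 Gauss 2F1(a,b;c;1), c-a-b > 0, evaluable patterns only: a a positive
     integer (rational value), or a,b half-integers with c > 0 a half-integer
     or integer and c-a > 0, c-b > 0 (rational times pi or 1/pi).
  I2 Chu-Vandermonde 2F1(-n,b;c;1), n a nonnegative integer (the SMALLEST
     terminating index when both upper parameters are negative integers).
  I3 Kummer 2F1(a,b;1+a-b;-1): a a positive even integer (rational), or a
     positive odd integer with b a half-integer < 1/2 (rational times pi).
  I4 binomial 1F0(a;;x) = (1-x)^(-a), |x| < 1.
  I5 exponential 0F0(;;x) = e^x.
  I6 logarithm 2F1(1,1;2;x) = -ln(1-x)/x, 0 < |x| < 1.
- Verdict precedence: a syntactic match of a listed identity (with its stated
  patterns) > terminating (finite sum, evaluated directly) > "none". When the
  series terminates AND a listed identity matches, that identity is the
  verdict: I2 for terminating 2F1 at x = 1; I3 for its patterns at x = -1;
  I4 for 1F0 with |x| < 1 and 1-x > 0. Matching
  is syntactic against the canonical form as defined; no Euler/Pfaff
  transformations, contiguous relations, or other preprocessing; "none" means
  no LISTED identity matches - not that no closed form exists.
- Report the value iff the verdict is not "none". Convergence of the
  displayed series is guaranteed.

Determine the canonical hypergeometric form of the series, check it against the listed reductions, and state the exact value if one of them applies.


The series (x = -1) is 2F1: upper {-5/2, 5}, lower {17/2}, prefactor -4/3. Verdict: the Kummer evaluation I3 applies (x = -1; c = 17/2 equals 1+a-b for upper {-5/2, 5}: listed pattern). Exact value: (-45045/32768) * pi.

Key observation: x = (-1) and the product of the first k integers (C = -4/3, x = -1) is k!.
Adjacent-term ratio: r(k) = (-1) * (k-5/2) (k+5) / [(k+17/2) (k+1)] ; factor over Q: parameters, x = (-1), and C = -4/3.


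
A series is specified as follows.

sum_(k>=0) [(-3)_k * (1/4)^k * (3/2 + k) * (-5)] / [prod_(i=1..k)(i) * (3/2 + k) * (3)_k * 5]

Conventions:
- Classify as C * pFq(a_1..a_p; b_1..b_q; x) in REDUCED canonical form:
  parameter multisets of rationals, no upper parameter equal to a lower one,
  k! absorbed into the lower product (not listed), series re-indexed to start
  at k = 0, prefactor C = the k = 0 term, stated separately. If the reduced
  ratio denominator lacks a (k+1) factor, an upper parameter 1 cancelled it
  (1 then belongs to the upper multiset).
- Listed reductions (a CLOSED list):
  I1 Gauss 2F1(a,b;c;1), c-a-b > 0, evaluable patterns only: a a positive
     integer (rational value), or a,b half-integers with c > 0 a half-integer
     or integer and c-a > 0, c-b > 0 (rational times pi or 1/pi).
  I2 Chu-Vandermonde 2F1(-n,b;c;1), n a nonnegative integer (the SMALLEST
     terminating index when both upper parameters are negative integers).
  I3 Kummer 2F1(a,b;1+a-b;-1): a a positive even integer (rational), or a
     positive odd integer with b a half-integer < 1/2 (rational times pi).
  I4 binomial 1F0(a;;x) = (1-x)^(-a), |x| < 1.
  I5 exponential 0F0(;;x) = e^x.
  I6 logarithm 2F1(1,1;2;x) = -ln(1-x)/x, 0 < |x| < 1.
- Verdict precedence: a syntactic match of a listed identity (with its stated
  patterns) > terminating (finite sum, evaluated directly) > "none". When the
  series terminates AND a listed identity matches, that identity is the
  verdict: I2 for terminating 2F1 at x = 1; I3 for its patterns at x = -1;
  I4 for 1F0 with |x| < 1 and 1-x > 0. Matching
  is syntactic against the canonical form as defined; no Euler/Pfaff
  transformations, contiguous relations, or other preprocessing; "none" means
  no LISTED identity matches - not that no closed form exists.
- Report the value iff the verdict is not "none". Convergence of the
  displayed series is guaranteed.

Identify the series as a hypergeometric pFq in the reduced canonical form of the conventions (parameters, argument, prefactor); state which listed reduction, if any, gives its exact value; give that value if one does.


This is -1 * 1F1(-3; 3; 1/4) in reduced canonical form. Verdict: terminating. With -3 upstairs the series is a 4-term polynomial sum; evaluated term by term. Sum: -2939/3840.

First insight: with t_0 = -1, the constant factors (prefactor -1) combine into one prefactor.
Ratio: r(k) = (1/4) * (k-3) / [(k+3) (k+1)] - rational in k, leading ratio (1/4); with t_0 = -1, classification follows.


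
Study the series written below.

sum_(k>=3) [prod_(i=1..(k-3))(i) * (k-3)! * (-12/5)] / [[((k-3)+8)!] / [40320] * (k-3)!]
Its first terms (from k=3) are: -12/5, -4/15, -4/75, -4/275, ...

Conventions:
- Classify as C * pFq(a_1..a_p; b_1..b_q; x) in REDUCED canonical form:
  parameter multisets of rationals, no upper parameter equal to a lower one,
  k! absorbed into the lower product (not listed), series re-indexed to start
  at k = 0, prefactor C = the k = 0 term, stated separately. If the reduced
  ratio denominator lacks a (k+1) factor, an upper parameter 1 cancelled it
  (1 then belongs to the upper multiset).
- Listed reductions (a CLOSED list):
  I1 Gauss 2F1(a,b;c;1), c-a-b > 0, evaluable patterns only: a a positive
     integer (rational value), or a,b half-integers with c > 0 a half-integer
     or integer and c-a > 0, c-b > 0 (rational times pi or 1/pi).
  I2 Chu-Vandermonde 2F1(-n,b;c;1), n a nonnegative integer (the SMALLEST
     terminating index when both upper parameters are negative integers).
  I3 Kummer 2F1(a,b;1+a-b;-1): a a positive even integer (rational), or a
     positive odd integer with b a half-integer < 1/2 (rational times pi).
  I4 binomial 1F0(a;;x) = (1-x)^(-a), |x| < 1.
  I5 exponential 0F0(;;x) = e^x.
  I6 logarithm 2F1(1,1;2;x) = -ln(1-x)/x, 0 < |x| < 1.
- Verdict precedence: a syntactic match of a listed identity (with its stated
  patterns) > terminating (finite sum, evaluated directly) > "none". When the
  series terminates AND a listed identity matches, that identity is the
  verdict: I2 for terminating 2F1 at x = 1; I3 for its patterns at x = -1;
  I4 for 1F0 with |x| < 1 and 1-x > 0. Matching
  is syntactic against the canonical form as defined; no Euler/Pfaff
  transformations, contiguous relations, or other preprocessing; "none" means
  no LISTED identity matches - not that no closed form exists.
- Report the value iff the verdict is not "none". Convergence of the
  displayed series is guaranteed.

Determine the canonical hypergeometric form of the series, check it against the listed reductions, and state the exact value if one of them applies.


With C = -12/5: the canonical form is 2F1(1, 1; 9; 1). Verdict (x = 1): the Gauss summation I1 applies (x = 1: the Gamma ratio telescopes since c-a-b = 7 > 0 and a = 1 in Z>0). Value: -96/35.

Key step: t_0 being -12/5, the running product (prefactor -12/5) telescopes to a rising factorial.
Consecutive-term ratio: r(k) = 1 * (k+1) (k+1) / [(k+9) (k+1)] - rational in k. x = 1; t_0 = -12/5; negate the roots.


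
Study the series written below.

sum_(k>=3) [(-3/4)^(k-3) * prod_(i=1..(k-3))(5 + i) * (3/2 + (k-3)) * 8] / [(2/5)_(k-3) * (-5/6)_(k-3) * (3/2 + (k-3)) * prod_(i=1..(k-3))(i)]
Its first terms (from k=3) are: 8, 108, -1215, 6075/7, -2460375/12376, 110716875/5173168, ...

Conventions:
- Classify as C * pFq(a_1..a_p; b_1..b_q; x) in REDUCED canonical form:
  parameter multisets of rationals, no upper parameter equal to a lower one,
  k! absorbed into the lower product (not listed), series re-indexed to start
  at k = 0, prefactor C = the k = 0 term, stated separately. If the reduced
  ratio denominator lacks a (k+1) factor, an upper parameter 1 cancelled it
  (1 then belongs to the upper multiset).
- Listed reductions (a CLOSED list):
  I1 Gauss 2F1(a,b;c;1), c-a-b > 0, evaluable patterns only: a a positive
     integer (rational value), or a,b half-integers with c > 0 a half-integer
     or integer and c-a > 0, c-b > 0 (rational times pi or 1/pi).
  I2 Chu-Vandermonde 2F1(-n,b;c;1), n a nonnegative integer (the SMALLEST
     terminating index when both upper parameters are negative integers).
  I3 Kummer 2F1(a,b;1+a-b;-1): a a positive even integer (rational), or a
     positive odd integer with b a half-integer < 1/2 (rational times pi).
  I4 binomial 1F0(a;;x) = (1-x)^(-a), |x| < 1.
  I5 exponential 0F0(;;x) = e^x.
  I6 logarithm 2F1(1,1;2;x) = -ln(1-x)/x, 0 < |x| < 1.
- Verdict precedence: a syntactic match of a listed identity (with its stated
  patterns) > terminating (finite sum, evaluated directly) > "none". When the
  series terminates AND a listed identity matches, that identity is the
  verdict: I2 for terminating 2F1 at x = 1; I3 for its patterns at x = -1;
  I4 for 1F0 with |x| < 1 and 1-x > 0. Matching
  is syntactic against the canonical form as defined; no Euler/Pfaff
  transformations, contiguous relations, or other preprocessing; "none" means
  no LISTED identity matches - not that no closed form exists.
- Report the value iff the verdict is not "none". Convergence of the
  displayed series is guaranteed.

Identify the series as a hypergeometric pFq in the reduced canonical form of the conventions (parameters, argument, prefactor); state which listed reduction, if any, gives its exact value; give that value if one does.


The tell: t_0 = 8 here, and the running product (prefactor 8) telescopes to a rising factorial.
Step ratio: r(k) = (-3/4) * (k+6) / [(k-5/6) (k+2/5) (k+1)] - rational in k. x = (-3/4); t_0 = 8; negate the roots.

This is 8 * 1F2(6; -5/6, 2/5; -3/4) in reduced canonical form. Verdict: none. Every listed pattern misses the 1F2 form at -3/4, upper {6}.


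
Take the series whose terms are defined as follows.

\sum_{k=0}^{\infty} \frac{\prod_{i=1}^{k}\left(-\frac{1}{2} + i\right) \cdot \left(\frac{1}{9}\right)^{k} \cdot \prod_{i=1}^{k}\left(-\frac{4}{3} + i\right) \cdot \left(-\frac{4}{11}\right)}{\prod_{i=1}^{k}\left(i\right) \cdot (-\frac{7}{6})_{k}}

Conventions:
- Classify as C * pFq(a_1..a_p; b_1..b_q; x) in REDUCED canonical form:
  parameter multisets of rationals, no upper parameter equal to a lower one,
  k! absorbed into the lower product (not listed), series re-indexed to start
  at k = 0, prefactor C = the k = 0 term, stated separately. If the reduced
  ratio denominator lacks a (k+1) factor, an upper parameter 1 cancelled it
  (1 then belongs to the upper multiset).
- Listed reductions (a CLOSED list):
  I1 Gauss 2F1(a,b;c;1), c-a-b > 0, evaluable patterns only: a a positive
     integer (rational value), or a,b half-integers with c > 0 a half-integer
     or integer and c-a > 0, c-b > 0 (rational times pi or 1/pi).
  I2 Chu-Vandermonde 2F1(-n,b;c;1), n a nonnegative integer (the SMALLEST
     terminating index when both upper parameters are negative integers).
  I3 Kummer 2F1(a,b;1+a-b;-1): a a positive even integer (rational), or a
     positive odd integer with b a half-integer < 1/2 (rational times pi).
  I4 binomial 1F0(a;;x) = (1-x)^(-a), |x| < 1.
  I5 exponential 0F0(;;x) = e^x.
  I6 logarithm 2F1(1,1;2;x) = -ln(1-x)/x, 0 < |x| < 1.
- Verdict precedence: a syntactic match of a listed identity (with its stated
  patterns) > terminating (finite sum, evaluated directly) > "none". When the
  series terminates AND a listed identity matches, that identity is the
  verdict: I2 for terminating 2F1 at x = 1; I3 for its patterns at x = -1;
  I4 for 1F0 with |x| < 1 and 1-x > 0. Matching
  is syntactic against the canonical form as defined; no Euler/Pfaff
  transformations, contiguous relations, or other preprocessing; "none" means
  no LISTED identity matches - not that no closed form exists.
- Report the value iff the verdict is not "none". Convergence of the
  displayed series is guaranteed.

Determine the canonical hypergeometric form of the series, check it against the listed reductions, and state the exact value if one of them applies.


The tell: with t_0 = -\frac{4}{11}, the product of the first k integers (prefactor -4/11) is k!.
Term ratio: r(k) = \frac{1}{9} * (k-\frac{1}{3}) (k+\frac{1}{2}) / [(k-\frac{7}{6}) (k+1)] ; factor over Q: parameters, x = \frac{1}{9}, and C = -\frac{4}{11}.

Reduced: x = \frac{1}{9}, 2F1, upper = {-\frac{1}{3}, \frac{1}{2}}, lower = {-\frac{7}{6}}, C = -\frac{4}{11}. Verdict: none - this 2F1 at x = \frac{1}{9} matches no listed pattern, and upper {-\frac{1}{3}, \frac{1}{2}} holds no stopper.


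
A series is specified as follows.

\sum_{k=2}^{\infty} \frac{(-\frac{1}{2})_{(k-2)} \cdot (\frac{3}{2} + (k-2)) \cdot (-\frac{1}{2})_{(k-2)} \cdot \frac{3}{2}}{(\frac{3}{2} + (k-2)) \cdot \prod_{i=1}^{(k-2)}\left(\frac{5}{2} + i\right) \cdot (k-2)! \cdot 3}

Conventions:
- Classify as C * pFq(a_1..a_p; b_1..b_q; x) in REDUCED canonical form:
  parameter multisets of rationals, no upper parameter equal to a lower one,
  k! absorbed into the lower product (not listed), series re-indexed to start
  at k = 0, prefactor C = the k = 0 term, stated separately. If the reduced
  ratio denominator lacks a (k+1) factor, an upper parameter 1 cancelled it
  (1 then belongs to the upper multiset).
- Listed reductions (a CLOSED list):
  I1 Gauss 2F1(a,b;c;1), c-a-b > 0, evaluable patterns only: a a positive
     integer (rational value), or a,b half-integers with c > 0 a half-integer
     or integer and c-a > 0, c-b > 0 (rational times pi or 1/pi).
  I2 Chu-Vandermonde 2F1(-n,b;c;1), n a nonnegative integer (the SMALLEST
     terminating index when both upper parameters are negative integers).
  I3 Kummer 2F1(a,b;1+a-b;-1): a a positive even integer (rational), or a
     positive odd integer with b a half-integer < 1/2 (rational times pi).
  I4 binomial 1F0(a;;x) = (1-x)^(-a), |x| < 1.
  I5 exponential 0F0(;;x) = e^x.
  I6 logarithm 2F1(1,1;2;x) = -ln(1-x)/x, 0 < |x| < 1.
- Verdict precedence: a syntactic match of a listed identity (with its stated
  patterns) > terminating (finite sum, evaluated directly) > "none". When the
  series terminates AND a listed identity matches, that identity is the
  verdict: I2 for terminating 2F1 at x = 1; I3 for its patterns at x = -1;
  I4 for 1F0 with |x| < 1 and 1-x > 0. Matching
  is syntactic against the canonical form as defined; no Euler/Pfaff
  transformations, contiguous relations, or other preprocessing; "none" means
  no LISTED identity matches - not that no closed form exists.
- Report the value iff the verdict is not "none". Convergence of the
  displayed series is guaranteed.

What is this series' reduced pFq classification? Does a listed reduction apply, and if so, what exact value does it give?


Key step: with t_0 = \frac{1}{2}, the factor k + 3/2 cancels (top and bottom), leaving C = 1/2.
Adjacent-term ratio: r(k) = 1 * (k-\frac{1}{2}) (k-\frac{1}{2}) / [(k+\frac{7}{2}) (k+1)] - rational; roots negated = parameters, x = 1, C = \frac{1}{2}.

With C = \frac{1}{2}: the canonical form is 2F1(-\frac{1}{2}, -\frac{1}{2}; \frac{7}{2}; 1). Verdict (x = 1): Gauss's theorem I1 (half-integer case) applies (x = 1; upper {-\frac{1}{2}, -\frac{1}{2}} half-integers, c = \frac{7}{2} in the evaluable pattern). Exact value: \frac{175}{1024} \cdot \pi.


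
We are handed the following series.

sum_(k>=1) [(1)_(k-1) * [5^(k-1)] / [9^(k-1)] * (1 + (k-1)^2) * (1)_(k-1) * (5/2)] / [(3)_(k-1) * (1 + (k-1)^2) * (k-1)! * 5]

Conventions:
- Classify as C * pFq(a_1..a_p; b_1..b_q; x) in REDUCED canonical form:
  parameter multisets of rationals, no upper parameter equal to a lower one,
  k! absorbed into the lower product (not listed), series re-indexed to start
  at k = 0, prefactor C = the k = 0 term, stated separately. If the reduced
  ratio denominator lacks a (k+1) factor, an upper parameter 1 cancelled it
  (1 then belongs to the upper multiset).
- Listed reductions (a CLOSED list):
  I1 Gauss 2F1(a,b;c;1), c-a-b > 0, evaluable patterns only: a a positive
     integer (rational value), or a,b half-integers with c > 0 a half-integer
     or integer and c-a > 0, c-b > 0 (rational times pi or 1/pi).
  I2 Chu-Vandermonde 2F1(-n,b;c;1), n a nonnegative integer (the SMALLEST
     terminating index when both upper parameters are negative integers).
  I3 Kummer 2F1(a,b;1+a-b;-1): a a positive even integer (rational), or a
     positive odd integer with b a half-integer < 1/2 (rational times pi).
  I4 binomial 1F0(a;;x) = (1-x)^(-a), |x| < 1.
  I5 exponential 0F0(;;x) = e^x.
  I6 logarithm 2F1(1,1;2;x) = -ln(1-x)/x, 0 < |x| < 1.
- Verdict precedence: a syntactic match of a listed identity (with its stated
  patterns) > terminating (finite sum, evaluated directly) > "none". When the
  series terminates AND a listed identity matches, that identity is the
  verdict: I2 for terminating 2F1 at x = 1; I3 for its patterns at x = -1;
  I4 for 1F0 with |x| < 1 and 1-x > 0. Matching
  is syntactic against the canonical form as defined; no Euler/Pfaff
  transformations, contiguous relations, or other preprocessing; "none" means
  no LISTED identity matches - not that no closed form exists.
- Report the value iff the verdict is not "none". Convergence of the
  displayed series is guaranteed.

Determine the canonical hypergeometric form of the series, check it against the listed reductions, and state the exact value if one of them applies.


The series (x = 5/9) is 2F1: upper {1, 1}, lower {3}, prefactor 1/2. Verdict: none here - no I1-I6 shape fits x = 5/9 with lower {3}.

Structural cue: with t_0 = 1/2, k^2 + 1 divides numerator and denominator alike; C = 1/2, x = 5/9 after cancelling.
Term ratio: r(k) = (5/9) * (k+1) (k+1) / [(k+3) (k+1)] - rational in k. x = (5/9); t_0 = 1/2; negate the roots.


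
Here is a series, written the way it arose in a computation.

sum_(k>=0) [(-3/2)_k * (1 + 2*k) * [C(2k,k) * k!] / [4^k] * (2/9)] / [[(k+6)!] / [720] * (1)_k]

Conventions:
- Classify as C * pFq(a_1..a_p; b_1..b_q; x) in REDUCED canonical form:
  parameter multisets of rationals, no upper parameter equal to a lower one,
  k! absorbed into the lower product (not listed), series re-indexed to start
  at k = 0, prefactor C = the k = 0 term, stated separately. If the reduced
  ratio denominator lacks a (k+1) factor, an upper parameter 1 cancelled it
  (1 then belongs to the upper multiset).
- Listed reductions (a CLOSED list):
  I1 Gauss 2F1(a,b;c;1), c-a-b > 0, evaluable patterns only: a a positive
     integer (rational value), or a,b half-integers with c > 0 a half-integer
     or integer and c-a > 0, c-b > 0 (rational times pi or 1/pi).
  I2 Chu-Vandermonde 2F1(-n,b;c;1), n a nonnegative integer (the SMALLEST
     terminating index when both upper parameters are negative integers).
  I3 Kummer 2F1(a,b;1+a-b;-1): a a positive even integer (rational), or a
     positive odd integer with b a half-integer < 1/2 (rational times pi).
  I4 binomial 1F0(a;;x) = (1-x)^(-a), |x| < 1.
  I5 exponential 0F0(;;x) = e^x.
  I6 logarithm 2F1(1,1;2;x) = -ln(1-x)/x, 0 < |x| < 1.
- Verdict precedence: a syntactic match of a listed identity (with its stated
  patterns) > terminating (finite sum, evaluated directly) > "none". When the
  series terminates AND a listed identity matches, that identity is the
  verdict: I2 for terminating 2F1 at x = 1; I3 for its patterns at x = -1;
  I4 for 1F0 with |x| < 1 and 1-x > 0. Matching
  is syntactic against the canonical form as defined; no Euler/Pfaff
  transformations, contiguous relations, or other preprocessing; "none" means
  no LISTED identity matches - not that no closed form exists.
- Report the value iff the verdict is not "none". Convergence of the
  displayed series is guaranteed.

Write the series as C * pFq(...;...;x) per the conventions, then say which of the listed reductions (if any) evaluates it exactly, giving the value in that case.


The tell: t_0 being 2/9, (1)_k (C = 2/9, x = 1) is k! itself.
Consecutive-term ratio: r(k) = 1 * (k-3/2) (k+3/2) / [(k+7) (k+1)] - rational in k. x = 1; t_0 = 2/9; negate the roots.

x = 1 here; the reduced form reads 2F1, upper {-3/2, 3/2}, lower {7}, C = 2/9. Verdict at x = 1: the half-integer Gauss pattern (I1) matches (x = 1; upper {-3/2, 3/2} half-integers, c = 7 in the evaluable pattern). Hence: (4194304/8513505) / pi.


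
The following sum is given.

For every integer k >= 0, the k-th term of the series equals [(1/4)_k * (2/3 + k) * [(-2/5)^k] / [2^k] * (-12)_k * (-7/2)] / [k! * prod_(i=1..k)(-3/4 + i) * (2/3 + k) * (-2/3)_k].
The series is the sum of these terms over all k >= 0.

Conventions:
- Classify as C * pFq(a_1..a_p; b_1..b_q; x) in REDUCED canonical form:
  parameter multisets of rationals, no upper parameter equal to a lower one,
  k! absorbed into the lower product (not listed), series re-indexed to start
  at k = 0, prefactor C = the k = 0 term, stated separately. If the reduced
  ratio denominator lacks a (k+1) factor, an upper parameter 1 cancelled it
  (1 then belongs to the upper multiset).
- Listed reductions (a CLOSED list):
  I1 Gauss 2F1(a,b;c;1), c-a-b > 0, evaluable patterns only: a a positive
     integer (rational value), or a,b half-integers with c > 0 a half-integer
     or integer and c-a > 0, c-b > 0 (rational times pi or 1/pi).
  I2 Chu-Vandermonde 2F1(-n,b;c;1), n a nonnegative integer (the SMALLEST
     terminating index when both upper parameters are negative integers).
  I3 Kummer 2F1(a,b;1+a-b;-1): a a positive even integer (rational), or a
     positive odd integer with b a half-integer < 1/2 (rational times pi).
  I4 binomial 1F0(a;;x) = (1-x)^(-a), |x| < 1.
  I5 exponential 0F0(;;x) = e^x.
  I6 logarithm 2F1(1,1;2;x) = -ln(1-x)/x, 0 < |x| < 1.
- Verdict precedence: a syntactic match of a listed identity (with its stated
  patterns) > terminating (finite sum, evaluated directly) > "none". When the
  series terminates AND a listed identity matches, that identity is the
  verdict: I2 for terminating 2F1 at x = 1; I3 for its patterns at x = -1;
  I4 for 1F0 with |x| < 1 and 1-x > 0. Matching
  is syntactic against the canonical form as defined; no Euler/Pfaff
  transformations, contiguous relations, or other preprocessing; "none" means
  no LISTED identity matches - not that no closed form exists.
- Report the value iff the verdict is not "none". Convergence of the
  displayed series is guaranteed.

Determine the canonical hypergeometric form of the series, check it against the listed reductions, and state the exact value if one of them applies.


Key observation: from the first term -7/2: the parameter 1/4 appears in both the upper and lower lists and cancels (alongside the other common factor).
Consecutive-term ratio: r(k) = (-1/5) * (k-12) / [(k-2/3) (k+1)] - rational in k, leading ratio (-1/5); with t_0 = -7/2, classification follows.

Prefactor -7/2, argument -1/5: 1F1 with upper {-12} over lower {-2/3}. Verdict: terminating. (-12)_k vanishes past k = 12, leaving a 13-term sum, computed directly. Value: 430206185325774682897/5669125000000000000.


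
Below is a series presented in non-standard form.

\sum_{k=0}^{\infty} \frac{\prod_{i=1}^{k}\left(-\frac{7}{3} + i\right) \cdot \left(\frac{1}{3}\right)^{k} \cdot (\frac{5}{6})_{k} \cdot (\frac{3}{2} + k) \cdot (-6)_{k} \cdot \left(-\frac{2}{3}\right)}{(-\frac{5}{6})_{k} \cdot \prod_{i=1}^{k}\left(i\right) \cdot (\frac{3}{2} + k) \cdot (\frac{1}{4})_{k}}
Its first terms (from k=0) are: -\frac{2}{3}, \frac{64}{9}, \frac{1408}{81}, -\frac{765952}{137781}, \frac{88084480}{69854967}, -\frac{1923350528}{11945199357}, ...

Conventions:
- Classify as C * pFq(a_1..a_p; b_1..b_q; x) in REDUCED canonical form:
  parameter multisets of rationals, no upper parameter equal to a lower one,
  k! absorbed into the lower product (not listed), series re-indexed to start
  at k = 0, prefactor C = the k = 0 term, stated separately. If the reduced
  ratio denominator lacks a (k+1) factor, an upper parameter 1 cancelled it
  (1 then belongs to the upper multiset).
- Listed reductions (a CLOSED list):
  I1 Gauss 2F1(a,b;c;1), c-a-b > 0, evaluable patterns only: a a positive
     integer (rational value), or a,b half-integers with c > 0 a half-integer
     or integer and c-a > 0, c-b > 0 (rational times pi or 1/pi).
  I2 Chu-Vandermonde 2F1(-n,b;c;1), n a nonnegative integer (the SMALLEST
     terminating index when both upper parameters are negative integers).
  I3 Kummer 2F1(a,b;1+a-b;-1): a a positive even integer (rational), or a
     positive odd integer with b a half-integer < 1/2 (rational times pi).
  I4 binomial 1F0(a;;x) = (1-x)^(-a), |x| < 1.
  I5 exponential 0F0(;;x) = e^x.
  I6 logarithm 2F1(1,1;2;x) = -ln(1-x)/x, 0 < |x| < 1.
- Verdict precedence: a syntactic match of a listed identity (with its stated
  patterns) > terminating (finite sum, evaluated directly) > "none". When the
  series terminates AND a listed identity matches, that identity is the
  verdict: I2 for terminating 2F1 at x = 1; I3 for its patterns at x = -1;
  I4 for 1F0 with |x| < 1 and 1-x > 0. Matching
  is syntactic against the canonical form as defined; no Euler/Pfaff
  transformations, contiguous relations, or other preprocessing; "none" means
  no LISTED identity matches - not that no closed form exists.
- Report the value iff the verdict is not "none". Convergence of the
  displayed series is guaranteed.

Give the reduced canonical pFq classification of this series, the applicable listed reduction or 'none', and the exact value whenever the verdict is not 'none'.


x = \frac{1}{3} here; the reduced form reads 3F2, upper {-6, -\frac{4}{3}, \frac{5}{6}}, lower {-\frac{5}{6}, \frac{1}{4}}, C = -\frac{2}{3}. Verdict: terminating - upper -6 stops the sum at k = 6; the 7 terms are added exactly. Its exact value is \frac{93740496284906}{4837805739585}.

Structural cue: with t_0 = -\frac{2}{3}, the factor k + 3/2 cancels (top and bottom), leaving C = -2/3, x = 1/3.
Ratio: r(k) = \frac{1}{3} * (k-6) (k-\frac{4}{3}) (k+\frac{5}{6}) / [(k-\frac{5}{6}) (k+\frac{1}{4}) (k+1)] - rational in k, leading ratio \frac{1}{3}; with t_0 = -\frac{2}{3}, classification follows.


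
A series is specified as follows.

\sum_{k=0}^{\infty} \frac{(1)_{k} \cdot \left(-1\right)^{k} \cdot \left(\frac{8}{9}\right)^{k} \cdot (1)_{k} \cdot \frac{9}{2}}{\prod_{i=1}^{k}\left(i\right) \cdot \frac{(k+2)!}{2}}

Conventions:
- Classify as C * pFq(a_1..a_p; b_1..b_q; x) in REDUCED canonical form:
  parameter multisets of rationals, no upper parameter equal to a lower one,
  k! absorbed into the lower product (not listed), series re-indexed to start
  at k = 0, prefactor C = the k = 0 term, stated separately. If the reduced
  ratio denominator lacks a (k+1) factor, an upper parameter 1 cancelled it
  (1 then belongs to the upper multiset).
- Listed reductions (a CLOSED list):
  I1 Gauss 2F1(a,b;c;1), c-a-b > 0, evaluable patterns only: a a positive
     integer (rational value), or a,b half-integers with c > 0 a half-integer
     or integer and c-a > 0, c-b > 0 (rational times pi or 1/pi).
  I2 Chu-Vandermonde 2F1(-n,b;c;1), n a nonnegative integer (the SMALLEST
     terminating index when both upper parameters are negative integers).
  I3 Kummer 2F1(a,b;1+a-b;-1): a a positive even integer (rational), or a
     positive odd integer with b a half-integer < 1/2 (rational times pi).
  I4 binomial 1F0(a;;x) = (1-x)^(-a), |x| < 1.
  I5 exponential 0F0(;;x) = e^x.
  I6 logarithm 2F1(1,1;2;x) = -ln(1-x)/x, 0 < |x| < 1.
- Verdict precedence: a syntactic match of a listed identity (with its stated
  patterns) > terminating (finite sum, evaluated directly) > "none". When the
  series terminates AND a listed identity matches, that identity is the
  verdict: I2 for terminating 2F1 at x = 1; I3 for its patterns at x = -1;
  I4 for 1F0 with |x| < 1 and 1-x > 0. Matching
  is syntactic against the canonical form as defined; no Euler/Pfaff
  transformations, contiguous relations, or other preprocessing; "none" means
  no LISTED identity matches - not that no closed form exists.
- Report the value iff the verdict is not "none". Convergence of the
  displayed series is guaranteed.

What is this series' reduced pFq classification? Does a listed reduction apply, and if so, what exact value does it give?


Classification (C = \frac{9}{2}): 2F1 with upper {1, 1}, lower {3}, argument x = -\frac{8}{9}. Verdict: none. Every listed pattern misses the 2F1 form at -\frac{8}{9}, upper {1, 1}.

Key step: t_0 = \frac{9}{2} here, and the (-1)^k factor (C = 9/2) folds into the argument's sign.
Adjacent-term ratio: r(k) = -\frac{8}{9} * (k+1) (k+1) / [(k+3) (k+1)] - rational in k, leading ratio -\frac{8}{9}; with t_0 = \frac{9}{2}, classification follows.


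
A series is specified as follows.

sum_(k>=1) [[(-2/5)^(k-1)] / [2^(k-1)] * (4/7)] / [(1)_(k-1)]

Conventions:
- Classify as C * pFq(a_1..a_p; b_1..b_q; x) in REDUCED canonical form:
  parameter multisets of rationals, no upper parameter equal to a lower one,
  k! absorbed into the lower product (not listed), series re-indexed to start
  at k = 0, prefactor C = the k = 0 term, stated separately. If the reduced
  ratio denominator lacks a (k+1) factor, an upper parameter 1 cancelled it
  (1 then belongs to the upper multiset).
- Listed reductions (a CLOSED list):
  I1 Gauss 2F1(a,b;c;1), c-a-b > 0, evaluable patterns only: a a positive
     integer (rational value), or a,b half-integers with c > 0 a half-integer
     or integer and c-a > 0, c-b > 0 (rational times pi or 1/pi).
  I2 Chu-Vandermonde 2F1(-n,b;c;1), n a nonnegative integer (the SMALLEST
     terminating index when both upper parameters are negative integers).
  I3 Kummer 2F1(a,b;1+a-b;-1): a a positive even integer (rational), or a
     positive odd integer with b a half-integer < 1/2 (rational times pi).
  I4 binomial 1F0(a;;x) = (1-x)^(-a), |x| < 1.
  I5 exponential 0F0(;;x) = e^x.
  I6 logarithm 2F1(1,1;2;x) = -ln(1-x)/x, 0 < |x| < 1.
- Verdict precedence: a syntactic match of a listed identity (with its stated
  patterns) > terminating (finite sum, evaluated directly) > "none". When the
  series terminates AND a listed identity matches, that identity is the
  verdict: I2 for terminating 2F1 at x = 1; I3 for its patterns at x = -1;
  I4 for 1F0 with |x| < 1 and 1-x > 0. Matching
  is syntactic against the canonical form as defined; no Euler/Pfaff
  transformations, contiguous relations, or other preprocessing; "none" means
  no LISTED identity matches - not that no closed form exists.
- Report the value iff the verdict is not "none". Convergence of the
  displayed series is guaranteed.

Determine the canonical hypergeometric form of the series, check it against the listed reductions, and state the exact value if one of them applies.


This is 4/7 * 0F0(-; -; -1/5) in reduced canonical form. Verdict: the I5 exponential reduction matches (the 0F0 exponential series at x = -1/5). Its exact value is (4/7) * e^(-1/5).

Key step: with t_0 = 4/7, (1)_k (C = 4/7, x = -1/5) is k! itself.
Step ratio: r(k) = (-1/5) * 1 / [(k+1)] - poly over poly, x = (-1/5) from leading terms; C = 4/7 at k = 0.


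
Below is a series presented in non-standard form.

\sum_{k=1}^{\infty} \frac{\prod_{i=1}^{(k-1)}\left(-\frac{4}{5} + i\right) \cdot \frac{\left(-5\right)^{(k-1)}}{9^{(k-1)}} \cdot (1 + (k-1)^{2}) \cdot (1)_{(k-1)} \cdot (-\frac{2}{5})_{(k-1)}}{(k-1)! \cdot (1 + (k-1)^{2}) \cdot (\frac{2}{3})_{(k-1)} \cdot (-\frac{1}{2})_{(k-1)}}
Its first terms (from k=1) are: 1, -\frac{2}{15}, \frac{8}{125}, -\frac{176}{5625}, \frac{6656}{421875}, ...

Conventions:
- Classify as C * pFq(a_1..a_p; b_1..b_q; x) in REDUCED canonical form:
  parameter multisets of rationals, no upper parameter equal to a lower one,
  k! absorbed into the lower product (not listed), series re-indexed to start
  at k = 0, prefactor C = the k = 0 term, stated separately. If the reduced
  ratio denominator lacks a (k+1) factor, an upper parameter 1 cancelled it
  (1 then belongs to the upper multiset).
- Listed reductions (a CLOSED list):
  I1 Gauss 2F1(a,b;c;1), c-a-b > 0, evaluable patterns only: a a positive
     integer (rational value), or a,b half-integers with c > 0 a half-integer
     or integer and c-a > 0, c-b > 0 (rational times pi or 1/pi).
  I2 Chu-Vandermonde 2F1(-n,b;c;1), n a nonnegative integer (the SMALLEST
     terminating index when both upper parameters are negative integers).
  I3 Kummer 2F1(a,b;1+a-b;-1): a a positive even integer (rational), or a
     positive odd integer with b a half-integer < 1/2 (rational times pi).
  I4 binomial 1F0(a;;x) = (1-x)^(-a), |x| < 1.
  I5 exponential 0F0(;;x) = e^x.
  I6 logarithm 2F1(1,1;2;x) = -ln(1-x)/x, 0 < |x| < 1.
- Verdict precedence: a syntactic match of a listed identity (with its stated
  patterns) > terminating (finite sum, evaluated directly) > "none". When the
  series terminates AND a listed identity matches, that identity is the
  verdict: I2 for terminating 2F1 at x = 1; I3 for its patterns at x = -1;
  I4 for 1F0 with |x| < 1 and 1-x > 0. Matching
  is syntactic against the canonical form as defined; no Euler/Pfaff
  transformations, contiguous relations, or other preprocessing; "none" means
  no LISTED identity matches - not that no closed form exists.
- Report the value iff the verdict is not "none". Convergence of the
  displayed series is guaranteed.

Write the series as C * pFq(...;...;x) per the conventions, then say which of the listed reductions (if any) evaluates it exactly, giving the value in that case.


Prefactor 1, argument -\frac{5}{9}: 3F2 with upper {-\frac{2}{5}, \frac{1}{5}, 1} over lower {-\frac{1}{2}, \frac{2}{3}}. Verdict: no listed reduction: x = -\frac{5}{9} and upper {-\frac{2}{5}, \frac{1}{5}, 1} fail every I1-I6 pattern.

The tell: x = -\frac{5}{9} and the running product (prefactor 1) telescopes to a rising factorial.
Consecutive-term ratio: r(k) = -\frac{5}{9} * (k-\frac{2}{5}) (k+\frac{1}{5}) (k+1) / [(k-\frac{1}{2}) (k+\frac{2}{3}) (k+1)] ; factor over Q: parameters, x = -\frac{5}{9}, and C = 1.


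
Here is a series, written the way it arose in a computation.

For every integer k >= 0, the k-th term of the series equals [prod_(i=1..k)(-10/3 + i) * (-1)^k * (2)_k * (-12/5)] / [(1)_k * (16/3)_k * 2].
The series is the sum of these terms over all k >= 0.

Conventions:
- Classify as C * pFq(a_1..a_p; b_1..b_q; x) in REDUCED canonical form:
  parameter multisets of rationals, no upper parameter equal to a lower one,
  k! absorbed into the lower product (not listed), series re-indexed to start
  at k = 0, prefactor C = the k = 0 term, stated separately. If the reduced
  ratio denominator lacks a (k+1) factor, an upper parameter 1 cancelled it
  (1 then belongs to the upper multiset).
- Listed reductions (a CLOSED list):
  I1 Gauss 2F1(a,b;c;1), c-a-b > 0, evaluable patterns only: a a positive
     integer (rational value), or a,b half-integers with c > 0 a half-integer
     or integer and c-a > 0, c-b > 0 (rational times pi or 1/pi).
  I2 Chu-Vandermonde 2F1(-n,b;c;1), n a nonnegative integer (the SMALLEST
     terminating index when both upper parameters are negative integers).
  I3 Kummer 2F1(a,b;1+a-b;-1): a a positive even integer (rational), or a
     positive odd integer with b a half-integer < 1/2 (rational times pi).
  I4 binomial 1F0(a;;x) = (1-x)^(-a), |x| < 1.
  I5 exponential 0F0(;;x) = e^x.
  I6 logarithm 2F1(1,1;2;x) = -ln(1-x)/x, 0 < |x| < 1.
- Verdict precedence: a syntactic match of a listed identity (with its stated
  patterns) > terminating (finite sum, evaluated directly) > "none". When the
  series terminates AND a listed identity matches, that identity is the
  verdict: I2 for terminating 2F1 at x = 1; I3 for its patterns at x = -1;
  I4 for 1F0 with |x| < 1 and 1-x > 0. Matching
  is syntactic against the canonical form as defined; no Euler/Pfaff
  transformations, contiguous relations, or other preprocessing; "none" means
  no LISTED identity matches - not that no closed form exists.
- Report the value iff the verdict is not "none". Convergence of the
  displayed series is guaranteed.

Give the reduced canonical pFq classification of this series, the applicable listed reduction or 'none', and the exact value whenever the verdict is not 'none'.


This is -6/5 * 2F1(-7/3, 2; 16/3; -1) in reduced canonical form. Verdict: Kummer (I3) applies (x = -1; c = 16/3 equals 1+a-b for upper {-7/3, 2}: listed pattern). Its exact value is -13/5.

Key step: x = (-1) and the running product (C = -6/5) telescopes to a rising factorial.
Step ratio: r(k) = (-1) * (k-7/3) (k+2) / [(k+16/3) (k+1)] - rational in k. x = (-1); t_0 = -6/5; negate the roots.


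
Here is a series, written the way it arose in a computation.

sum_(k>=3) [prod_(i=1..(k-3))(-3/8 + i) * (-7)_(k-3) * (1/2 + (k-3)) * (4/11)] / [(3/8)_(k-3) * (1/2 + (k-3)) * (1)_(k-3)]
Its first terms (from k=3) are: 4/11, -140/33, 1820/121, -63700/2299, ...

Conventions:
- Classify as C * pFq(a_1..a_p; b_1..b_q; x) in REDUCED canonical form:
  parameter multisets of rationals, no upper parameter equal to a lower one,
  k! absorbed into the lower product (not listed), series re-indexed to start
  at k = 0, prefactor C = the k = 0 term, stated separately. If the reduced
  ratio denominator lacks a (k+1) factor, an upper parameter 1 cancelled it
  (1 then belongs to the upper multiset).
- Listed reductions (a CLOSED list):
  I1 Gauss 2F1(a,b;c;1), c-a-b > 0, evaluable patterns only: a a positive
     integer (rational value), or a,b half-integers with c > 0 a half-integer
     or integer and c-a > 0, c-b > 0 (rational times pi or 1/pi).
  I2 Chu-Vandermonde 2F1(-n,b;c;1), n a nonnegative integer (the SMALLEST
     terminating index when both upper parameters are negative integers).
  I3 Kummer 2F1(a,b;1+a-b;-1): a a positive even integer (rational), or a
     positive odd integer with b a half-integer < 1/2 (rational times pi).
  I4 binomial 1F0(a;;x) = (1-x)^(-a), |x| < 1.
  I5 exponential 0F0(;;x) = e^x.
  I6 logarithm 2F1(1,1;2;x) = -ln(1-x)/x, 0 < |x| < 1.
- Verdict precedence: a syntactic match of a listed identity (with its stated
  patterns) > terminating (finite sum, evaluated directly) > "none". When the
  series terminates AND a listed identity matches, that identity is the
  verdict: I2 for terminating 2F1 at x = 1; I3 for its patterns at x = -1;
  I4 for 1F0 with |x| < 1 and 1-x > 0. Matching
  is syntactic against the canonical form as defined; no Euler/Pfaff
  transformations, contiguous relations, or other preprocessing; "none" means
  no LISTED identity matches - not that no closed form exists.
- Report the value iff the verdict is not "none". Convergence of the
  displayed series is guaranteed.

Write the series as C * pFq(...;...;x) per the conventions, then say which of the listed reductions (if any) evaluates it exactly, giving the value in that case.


This is 4/11 * 2F1(-7, 5/8; 3/8; 1) in reduced canonical form. Verdict: Vandermonde's identity (I2) applies (terminating 2F1 at x = 1 with n = 7, b = 5/8, c = 3/8). Its exact value is -11776/217107.

Key observation: with t_0 = 4/11, the running product (C = 4/11, x = 1) telescopes to a rising factorial.
Step ratio: r(k) = 1 * (k-7) (k+5/8) / [(k+3/8) (k+1)] - rational in k, leading ratio 1; with t_0 = 4/11, classification follows.


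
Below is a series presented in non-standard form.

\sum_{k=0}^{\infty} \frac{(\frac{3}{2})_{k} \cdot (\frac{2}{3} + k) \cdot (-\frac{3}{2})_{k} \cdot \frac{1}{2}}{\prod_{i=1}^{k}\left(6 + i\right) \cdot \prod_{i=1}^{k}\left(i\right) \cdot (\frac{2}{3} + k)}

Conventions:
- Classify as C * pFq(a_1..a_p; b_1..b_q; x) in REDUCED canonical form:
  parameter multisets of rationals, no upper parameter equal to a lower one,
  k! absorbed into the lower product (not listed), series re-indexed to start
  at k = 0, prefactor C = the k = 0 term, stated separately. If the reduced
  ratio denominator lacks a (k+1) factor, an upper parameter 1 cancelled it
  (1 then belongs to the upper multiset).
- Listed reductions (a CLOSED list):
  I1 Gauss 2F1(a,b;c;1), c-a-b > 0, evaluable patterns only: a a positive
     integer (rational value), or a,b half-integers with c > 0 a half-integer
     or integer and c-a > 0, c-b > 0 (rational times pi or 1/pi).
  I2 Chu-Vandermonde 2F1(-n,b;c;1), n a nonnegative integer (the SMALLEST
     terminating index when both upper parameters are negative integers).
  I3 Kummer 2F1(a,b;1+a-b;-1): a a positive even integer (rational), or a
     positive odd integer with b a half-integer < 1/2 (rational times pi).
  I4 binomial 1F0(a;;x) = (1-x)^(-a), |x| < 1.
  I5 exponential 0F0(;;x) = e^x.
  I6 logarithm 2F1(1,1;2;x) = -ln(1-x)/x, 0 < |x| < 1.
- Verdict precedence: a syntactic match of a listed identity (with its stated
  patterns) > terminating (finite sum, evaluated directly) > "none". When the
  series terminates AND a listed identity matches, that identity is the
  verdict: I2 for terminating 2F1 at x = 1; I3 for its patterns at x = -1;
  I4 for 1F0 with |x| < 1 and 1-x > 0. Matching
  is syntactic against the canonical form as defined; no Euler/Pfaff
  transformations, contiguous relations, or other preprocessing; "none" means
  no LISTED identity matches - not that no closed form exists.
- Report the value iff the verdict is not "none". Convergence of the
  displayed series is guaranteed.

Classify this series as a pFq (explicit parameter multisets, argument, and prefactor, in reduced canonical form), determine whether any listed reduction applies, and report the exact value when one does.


Classification (C = \frac{1}{2}): 2F1 with upper {-\frac{3}{2}, \frac{3}{2}}, lower {7}, argument x = 1. Verdict: Gauss's theorem I1 (half-integer case) applies (x = 1; upper {-\frac{3}{2}, \frac{3}{2}} half-integers, c = 7 in the evaluable pattern). Value: \frac{1048576}{945945} / \pi.

First insight: t_0 = \frac{1}{2} here, and the lower running product (C = 1/2, x = 1) is a rising factorial.
Ratio: r(k) = 1 * (k-\frac{3}{2}) (k+\frac{3}{2}) / [(k+7) (k+1)] - rational in k. x = 1; t_0 = \frac{1}{2}; negate the roots.
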